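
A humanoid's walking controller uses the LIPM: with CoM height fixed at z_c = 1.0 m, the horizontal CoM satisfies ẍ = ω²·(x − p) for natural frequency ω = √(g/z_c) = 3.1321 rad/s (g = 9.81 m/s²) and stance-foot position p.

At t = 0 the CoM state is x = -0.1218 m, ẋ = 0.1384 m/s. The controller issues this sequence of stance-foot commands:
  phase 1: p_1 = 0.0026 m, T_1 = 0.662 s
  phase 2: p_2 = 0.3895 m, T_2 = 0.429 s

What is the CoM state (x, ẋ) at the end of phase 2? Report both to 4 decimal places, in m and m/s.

phase 1: p=0.0026, T=0.662, ωT=2.073450, cosh=4.038982, sinh=3.913231; start (x,ẋ)=(-0.121800, 0.138400) → end (x,ẋ)=(-0.326933, -0.965730)
phase 2: p=0.3895, T=0.429, ωT=1.343671, cosh=2.046987, sinh=1.786101; start (x,ẋ)=(-0.326933, -0.965730) → end (x,ẋ)=(-1.627743, -5.984740)

x = -1.6277, ẋ = -5.9847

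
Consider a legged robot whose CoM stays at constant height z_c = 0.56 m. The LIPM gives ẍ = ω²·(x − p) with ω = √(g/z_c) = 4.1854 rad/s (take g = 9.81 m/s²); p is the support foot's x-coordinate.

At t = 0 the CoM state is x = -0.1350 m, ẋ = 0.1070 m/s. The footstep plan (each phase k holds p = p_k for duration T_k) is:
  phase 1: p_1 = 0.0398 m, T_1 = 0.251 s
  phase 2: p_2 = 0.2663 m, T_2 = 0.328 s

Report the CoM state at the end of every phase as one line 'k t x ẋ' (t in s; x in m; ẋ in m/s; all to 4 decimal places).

phase 1: p=0.0398, T=0.251, ωT=1.050535, cosh=1.604466, sinh=1.254716; start (x,ẋ)=(-0.135000, 0.107000) → end (x,ẋ)=(-0.208584, -0.746282)
phase 2: p=0.2663, T=0.328, ωT=1.372811, cosh=2.099911, sinh=1.846518; start (x,ẋ)=(-0.208584, -0.746282) → end (x,ẋ)=(-1.060159, -5.237225)

1 0.2510 -0.2086 -0.7463
2 0.5790 -1.0602 -5.2372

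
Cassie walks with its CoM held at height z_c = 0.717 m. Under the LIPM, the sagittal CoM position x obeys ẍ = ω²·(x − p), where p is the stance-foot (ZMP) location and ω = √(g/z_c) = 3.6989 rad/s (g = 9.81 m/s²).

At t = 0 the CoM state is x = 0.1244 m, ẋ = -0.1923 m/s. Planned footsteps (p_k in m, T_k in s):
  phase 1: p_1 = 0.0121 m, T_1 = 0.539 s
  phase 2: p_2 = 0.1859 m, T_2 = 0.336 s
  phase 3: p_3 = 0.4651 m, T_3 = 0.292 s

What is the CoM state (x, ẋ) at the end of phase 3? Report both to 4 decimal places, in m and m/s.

phase 1: p=0.0121, T=0.539, ωT=1.993707, cosh=3.739447, sinh=3.603257; start (x,ẋ)=(0.124400, -0.192300) → end (x,ẋ)=(0.244712, 0.777649)
phase 2: p=0.1859, T=0.336, ωT=1.242830, cosh=1.876987, sinh=1.588421; start (x,ẋ)=(0.244712, 0.777649) → end (x,ẋ)=(0.630236, 1.805182)
phase 3: p=0.4651, T=0.292, ωT=1.080079, cosh=1.642240, sinh=1.302671; start (x,ẋ)=(0.630236, 1.805182) → end (x,ẋ)=(1.372038, 3.760242)

x = 1.3720, ẋ = 3.7602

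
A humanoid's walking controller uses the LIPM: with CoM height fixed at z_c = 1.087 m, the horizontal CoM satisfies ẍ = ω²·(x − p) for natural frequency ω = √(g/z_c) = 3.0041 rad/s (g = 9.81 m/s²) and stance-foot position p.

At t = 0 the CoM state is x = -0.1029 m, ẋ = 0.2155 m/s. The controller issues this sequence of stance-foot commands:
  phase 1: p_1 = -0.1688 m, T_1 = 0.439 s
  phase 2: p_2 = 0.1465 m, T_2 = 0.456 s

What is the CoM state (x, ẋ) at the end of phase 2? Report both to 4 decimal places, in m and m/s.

phase 1: p=-0.1688, T=0.439, ωT=1.318800, cosh=2.003194, sinh=1.735738; start (x,ẋ)=(-0.102900, 0.215500) → end (x,ẋ)=(0.087724, 0.775313)
phase 2: p=0.1465, T=0.456, ωT=1.369870, cosh=2.094489, sinh=1.840349; start (x,ẋ)=(0.087724, 0.775313) → end (x,ẋ)=(0.498361, 1.298936)

x = 0.4984, ẋ = 1.2989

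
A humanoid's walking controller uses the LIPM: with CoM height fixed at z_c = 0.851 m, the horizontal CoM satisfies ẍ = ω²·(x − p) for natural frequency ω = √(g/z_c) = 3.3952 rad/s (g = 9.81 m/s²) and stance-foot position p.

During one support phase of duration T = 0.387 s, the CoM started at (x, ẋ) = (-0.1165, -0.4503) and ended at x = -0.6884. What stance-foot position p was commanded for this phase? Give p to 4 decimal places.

ωT = 3.3952·0.387 = 1.313942; cosh(ωT) = 1.994786, sinh(ωT) = 1.726028
x(T) = p + (x₀−p)·cosh(ωT) + (ẋ₀/ω)·sinh(ωT) ⇒ p·(1 − cosh) = x(T) − x₀·cosh − (ẋ₀/ω)·sinh
numerator   = -0.6884 − (-0.1165)·1.994786 − (-0.4503/3.3952)·1.726028 = -0.227087
denominator = 1 − 1.994786 = -0.994786
p = -0.227087 / -0.994786 = 0.2283

p = 0.2283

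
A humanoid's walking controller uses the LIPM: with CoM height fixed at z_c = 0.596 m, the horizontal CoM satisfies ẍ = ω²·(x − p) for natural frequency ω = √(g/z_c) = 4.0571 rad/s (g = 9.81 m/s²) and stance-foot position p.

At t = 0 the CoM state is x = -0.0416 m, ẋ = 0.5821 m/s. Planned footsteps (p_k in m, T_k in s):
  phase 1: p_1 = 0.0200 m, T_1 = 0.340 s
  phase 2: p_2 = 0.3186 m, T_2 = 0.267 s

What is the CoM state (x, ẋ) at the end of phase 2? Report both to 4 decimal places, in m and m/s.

phase 1: p=0.0200, T=0.340, ωT=1.379414, cosh=2.112150, sinh=1.860423; start (x,ẋ)=(-0.041600, 0.582100) → end (x,ẋ)=(0.156819, 0.764530)
phase 2: p=0.3186, T=0.267, ωT=1.083246, cosh=1.646374, sinh=1.307879; start (x,ẋ)=(0.156819, 0.764530) → end (x,ẋ)=(0.298708, 0.400263)

x = 0.2987, ẋ = 0.4003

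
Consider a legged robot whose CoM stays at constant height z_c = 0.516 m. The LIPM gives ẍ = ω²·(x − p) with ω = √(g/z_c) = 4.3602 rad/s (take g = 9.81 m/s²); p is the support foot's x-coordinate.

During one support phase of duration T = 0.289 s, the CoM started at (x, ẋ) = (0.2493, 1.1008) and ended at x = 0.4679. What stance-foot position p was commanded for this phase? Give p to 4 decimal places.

p = 0.4600

ωT = 4.3602·0.289 = 1.260098; cosh(ωT) = 1.904696, sinh(ωT) = 1.621070
x(T) = p + (x₀−p)·cosh(ωT) + (ẋ₀/ω)·sinh(ωT) ⇒ p·(1 − cosh) = x(T) − x₀·cosh − (ẋ₀/ω)·sinh
numerator   = 0.4679 − (0.2493)·1.904696 − (1.1008/4.3602)·1.621070 = -0.416205
denominator = 1 − 1.904696 = -0.904696
p = -0.416205 / -0.904696 = 0.4600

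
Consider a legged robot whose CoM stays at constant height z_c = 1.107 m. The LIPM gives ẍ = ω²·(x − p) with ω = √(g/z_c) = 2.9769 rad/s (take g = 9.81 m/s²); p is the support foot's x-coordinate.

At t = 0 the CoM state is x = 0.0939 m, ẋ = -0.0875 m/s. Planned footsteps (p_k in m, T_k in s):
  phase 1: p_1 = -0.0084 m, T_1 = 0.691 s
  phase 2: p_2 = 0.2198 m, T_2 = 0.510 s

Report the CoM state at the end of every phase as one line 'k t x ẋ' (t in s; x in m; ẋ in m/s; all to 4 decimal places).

phase 1: p=-0.0084, T=0.691, ωT=2.057038, cosh=3.975298, sinh=3.847466; start (x,ẋ)=(0.093900, -0.087500) → end (x,ẋ)=(0.285184, 0.823857)
phase 2: p=0.2198, T=0.510, ωT=1.518219, cosh=2.391596, sinh=2.172494; start (x,ẋ)=(0.285184, 0.823857) → end (x,ẋ)=(0.977410, 2.393192)

1 0.6910 0.2852 0.8239
2 1.2010 0.9774 2.3932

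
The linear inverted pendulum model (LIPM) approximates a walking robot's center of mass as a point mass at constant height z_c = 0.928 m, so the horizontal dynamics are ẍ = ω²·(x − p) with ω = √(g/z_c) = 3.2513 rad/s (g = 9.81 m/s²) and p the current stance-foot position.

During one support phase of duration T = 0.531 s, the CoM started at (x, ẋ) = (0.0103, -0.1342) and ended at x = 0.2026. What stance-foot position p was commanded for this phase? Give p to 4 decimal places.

p = -0.1501

ωT = 3.2513·0.531 = 1.726440; cosh(ωT) = 2.899264, sinh(ωT) = 2.721347
x(T) = p + (x₀−p)·cosh(ωT) + (ẋ₀/ω)·sinh(ωT) ⇒ p·(1 − cosh) = x(T) − x₀·cosh − (ẋ₀/ω)·sinh
numerator   = 0.2026 − (0.0103)·2.899264 − (-0.1342/3.2513)·2.721347 = 0.285063
denominator = 1 − 2.899264 = -1.899264
p = 0.285063 / -1.899264 = -0.1501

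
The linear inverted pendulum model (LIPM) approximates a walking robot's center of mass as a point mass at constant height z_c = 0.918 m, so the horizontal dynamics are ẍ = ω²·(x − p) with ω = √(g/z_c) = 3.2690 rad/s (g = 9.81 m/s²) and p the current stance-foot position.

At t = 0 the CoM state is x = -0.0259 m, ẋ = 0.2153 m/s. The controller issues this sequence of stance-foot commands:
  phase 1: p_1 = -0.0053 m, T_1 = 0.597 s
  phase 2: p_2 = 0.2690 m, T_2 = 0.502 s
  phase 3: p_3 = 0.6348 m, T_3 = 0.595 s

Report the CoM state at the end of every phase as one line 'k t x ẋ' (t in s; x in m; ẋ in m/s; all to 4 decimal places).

1 0.5970 0.1479 0.5409
2 1.0990 0.3556 0.4647
3 1.6940 0.1255 -1.4679

phase 1: p=-0.0053, T=0.597, ωT=1.951593, cosh=3.590970, sinh=3.448923; start (x,ẋ)=(-0.025900, 0.215300) → end (x,ẋ)=(0.147876, 0.540881)
phase 2: p=0.2690, T=0.502, ωT=1.641038, cosh=2.677151, sinh=2.483372; start (x,ẋ)=(0.147876, 0.540881) → end (x,ẋ)=(0.355625, 0.464717)
phase 3: p=0.6348, T=0.595, ωT=1.945055, cosh=3.568498, sinh=3.425519; start (x,ẋ)=(0.355625, 0.464717) → end (x,ẋ)=(0.125532, -1.467865)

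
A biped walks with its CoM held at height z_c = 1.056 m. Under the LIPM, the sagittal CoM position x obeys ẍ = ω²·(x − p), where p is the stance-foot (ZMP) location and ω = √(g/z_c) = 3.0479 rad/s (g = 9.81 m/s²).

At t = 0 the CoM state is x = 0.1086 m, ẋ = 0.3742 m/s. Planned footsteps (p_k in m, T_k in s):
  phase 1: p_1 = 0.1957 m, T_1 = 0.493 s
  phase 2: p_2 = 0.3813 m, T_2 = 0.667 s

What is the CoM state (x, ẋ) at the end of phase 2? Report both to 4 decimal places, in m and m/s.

x = 0.2695, ẋ = -0.2481

phase 1: p=0.1957, T=0.493, ωT=1.502615, cosh=2.357985, sinh=2.135438; start (x,ẋ)=(0.108600, 0.374200) → end (x,ẋ)=(0.252494, 0.315459)
phase 2: p=0.3813, T=0.667, ωT=2.032949, cosh=3.883762, sinh=3.752813; start (x,ẋ)=(0.252494, 0.315459) → end (x,ẋ)=(0.269465, -0.248145)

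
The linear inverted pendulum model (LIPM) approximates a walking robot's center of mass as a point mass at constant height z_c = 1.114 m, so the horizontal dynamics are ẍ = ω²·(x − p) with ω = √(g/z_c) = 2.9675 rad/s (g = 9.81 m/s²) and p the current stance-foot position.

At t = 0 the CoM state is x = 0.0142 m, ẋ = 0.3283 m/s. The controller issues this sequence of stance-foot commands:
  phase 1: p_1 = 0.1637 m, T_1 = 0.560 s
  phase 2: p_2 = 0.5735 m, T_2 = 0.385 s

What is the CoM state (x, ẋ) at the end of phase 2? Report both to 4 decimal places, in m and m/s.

x = -0.4630, ẋ = -2.6410

phase 1: p=0.1637, T=0.560, ωT=1.661800, cosh=2.729292, sinh=2.539495; start (x,ẋ)=(0.014200, 0.328300) → end (x,ẋ)=(0.036620, -0.230598)
phase 2: p=0.5735, T=0.385, ωT=1.142487, cosh=1.726790, sinh=1.407766; start (x,ẋ)=(0.036620, -0.230598) → end (x,ẋ)=(-0.462974, -2.641035)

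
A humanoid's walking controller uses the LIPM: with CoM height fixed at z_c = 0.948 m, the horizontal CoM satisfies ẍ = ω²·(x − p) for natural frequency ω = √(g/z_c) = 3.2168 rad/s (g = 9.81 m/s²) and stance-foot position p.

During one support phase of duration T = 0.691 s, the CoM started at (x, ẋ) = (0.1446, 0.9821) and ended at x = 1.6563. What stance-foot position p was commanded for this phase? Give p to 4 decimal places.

ωT = 3.2168·0.691 = 2.222809; cosh(ωT) = 4.670767, sinh(ωT) = 4.562462
x(T) = p + (x₀−p)·cosh(ωT) + (ẋ₀/ω)·sinh(ωT) ⇒ p·(1 − cosh) = x(T) − x₀·cosh − (ẋ₀/ω)·sinh
numerator   = 1.6563 − (0.1446)·4.670767 − (0.9821/3.2168)·4.562462 = -0.412028
denominator = 1 − 4.670767 = -3.670767
p = -0.412028 / -3.670767 = 0.1122

p = 0.1122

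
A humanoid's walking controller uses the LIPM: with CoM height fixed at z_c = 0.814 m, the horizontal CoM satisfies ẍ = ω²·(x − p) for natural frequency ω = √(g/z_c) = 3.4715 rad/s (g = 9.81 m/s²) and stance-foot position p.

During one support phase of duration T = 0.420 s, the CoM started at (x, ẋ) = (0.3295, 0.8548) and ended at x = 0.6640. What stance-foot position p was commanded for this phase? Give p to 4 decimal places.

p = 0.4607

ωT = 3.4715·0.420 = 1.458030; cosh(ωT) = 2.265090, sinh(ωT) = 2.032395
x(T) = p + (x₀−p)·cosh(ωT) + (ẋ₀/ω)·sinh(ωT) ⇒ p·(1 − cosh) = x(T) − x₀·cosh − (ẋ₀/ω)·sinh
numerator   = 0.6640 − (0.3295)·2.265090 − (0.8548/3.4715)·2.032395 = -0.582791
denominator = 1 − 2.265090 = -1.265090
p = -0.582791 / -1.265090 = 0.4607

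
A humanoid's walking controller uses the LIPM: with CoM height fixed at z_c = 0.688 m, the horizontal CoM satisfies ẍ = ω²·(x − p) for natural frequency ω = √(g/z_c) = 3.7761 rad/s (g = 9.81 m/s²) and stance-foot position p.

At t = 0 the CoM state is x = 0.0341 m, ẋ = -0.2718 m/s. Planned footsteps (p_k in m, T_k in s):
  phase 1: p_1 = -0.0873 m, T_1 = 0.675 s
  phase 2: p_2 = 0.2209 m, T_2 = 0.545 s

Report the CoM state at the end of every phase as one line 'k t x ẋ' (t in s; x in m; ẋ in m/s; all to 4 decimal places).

1 0.6750 0.2364 1.1651
2 1.2200 1.4708 4.8609

phase 1: p=-0.0873, T=0.675, ωT=2.548868, cosh=6.435389, sinh=6.357219; start (x,ẋ)=(0.034100, -0.271800) → end (x,ẋ)=(0.236370, 1.165128)
phase 2: p=0.2209, T=0.545, ωT=2.057975, cosh=3.978903, sinh=3.851191; start (x,ẋ)=(0.236370, 1.165128) → end (x,ẋ)=(1.470751, 4.860902)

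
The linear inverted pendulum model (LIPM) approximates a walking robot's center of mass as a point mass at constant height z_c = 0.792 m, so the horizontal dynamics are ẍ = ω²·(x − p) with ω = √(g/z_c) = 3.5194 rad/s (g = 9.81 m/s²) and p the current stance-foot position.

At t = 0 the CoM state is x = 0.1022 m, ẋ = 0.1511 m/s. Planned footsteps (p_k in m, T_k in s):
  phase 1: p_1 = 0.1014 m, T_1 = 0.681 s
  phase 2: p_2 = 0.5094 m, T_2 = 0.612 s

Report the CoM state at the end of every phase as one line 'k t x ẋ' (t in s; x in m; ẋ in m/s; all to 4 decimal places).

1 0.6810 0.3397 0.8523
2 1.2930 0.7979 1.1836

phase 1: p=0.1014, T=0.681, ωT=2.396711, cosh=5.539001, sinh=5.447984; start (x,ẋ)=(0.102200, 0.151100) → end (x,ẋ)=(0.339732, 0.852282)
phase 2: p=0.5094, T=0.612, ωT=2.153873, cosh=4.367102, sinh=4.251068; start (x,ẋ)=(0.339732, 0.852282) → end (x,ẋ)=(0.797910, 1.183564)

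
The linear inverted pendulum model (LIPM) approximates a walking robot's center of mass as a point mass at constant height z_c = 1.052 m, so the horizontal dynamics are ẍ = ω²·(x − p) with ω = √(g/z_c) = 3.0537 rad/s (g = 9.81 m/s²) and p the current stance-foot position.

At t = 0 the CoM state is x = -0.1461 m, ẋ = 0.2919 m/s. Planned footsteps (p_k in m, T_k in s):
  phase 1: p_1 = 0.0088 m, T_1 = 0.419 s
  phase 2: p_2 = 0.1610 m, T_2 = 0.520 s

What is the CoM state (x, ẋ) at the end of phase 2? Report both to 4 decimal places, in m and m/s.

x = -0.7558, ẋ = -2.6611

phase 1: p=0.0088, T=0.419, ωT=1.279500, cosh=1.936510, sinh=1.658333; start (x,ẋ)=(-0.146100, 0.291900) → end (x,ẋ)=(-0.132647, -0.219155)
phase 2: p=0.1610, T=0.520, ωT=1.587924, cosh=2.548964, sinh=2.344615; start (x,ẋ)=(-0.132647, -0.219155) → end (x,ẋ)=(-0.755761, -2.661056)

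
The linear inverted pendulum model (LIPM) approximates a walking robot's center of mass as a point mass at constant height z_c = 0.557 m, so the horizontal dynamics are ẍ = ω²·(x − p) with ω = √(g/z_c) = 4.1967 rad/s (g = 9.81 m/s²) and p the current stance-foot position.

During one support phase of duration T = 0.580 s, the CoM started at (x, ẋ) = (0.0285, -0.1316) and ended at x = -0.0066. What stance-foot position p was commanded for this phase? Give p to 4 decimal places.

ωT = 4.1967·0.580 = 2.434086; cosh(ωT) = 5.746534, sinh(ωT) = 5.658856
x(T) = p + (x₀−p)·cosh(ωT) + (ẋ₀/ω)·sinh(ωT) ⇒ p·(1 − cosh) = x(T) − x₀·cosh − (ẋ₀/ω)·sinh
numerator   = -0.0066 − (0.0285)·5.746534 − (-0.1316/4.1967)·5.658856 = 0.007074
denominator = 1 − 5.746534 = -4.746534
p = 0.007074 / -4.746534 = -0.0015

p = -0.0015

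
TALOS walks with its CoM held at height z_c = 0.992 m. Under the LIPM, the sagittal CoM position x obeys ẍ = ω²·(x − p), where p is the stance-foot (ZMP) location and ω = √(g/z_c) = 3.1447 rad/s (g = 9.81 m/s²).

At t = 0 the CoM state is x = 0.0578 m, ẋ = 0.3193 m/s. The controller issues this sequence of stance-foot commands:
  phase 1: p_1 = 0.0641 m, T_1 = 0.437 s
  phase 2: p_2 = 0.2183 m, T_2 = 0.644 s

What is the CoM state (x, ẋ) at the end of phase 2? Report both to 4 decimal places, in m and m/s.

phase 1: p=0.0641, T=0.437, ωT=1.374234, cosh=2.102541, sinh=1.849507; start (x,ẋ)=(0.057800, 0.319300) → end (x,ẋ)=(0.238645, 0.634700)
phase 2: p=0.2183, T=0.644, ωT=2.025187, cosh=3.854748, sinh=3.722779; start (x,ẋ)=(0.238645, 0.634700) → end (x,ẋ)=(1.048100, 2.684791)

x = 1.0481, ẋ = 2.6848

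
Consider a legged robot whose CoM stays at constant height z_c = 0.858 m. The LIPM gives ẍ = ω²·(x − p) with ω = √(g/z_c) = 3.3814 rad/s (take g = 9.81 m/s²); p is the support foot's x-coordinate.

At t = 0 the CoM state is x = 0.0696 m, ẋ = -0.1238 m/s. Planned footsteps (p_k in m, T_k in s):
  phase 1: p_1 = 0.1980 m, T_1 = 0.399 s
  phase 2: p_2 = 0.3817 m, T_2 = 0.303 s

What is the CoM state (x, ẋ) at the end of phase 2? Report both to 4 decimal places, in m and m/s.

phase 1: p=0.1980, T=0.399, ωT=1.349179, cosh=2.056856, sinh=1.797403; start (x,ẋ)=(0.069600, -0.123800) → end (x,ẋ)=(-0.131907, -1.035020)
phase 2: p=0.3817, T=0.303, ωT=1.024564, cosh=1.572417, sinh=1.213464; start (x,ẋ)=(-0.131907, -1.035020) → end (x,ẋ)=(-0.797336, -3.734919)

x = -0.7973, ẋ = -3.7349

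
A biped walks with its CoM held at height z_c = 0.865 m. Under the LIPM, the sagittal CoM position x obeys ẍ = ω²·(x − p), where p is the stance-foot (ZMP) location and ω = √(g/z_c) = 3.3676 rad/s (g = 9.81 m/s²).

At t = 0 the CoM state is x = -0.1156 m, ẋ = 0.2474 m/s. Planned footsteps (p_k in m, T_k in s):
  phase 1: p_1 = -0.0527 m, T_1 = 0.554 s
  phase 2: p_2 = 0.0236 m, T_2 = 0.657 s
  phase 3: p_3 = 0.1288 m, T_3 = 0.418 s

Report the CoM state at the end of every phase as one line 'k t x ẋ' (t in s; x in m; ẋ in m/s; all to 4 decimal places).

1 0.5540 -0.0291 0.1505
2 1.2110 -0.0185 -0.1059
3 1.6290 -0.2506 -1.1823

phase 1: p=-0.0527, T=0.554, ωT=1.865650, cosh=3.307466, sinh=3.152670; start (x,ẋ)=(-0.115600, 0.247400) → end (x,ẋ)=(-0.029129, 0.150462)
phase 2: p=0.0236, T=0.657, ωT=2.212513, cosh=4.624040, sinh=4.514615; start (x,ẋ)=(-0.029129, 0.150462) → end (x,ẋ)=(-0.018513, -0.105924)
phase 3: p=0.1288, T=0.418, ωT=1.407657, cosh=2.165543, sinh=1.920826; start (x,ẋ)=(-0.018513, -0.105924) → end (x,ẋ)=(-0.250630, -1.182288)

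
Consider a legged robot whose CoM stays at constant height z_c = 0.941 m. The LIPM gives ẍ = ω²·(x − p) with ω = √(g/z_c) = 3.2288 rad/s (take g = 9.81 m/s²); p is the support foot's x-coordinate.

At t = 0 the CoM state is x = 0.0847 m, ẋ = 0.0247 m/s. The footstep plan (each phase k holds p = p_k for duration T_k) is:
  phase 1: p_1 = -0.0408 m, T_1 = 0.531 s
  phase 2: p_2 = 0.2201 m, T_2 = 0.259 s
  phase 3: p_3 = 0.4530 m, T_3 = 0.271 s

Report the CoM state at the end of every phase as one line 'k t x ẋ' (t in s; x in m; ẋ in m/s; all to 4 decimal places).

phase 1: p=-0.0408, T=0.531, ωT=1.714493, cosh=2.866956, sinh=2.686901; start (x,ẋ)=(0.084700, 0.024700) → end (x,ẋ)=(0.339558, 1.159585)
phase 2: p=0.2201, T=0.259, ωT=0.836259, cosh=1.370523, sinh=0.937195; start (x,ẋ)=(0.339558, 1.159585) → end (x,ẋ)=(0.720402, 1.950719)
phase 3: p=0.4530, T=0.271, ωT=0.875005, cosh=1.407873, sinh=0.991013; start (x,ẋ)=(0.720402, 1.950719) → end (x,ẋ)=(1.428200, 3.601992)

1 0.5310 0.3396 1.1596
2 0.7900 0.7204 1.9507
3 1.0610 1.4282 3.6020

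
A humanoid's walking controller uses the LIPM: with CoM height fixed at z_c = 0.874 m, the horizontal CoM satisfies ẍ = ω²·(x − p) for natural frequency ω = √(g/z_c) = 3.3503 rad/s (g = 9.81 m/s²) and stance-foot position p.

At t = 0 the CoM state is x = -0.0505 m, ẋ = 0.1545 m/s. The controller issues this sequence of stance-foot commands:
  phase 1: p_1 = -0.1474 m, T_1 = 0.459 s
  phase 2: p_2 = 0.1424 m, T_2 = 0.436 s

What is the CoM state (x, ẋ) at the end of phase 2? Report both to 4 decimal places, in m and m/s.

phase 1: p=-0.1474, T=0.459, ωT=1.537788, cosh=2.434569, sinh=2.219713; start (x,ẋ)=(-0.050500, 0.154500) → end (x,ẋ)=(0.190872, 1.096758)
phase 2: p=0.1424, T=0.436, ωT=1.460731, cosh=2.270587, sinh=2.038520; start (x,ẋ)=(0.190872, 1.096758) → end (x,ẋ)=(0.919793, 2.821334)

x = 0.9198, ẋ = 2.8213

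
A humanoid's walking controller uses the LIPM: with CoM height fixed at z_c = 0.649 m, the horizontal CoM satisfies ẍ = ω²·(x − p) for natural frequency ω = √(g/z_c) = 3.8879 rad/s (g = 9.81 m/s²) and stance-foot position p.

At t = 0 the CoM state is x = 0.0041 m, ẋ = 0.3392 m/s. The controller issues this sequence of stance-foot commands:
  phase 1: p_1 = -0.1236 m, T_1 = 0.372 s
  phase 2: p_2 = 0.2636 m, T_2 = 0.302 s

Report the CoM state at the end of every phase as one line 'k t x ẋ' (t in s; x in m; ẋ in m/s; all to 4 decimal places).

phase 1: p=-0.1236, T=0.372, ωT=1.446299, cosh=2.241403, sinh=2.005962; start (x,ẋ)=(0.004100, 0.339200) → end (x,ẋ)=(0.337637, 1.756214)
phase 2: p=0.2636, T=0.302, ωT=1.174146, cosh=1.772230, sinh=1.463148; start (x,ẋ)=(0.337637, 1.756214) → end (x,ẋ)=(1.055734, 3.533582)

1 0.3720 0.3376 1.7562
2 0.6740 1.0557 3.5336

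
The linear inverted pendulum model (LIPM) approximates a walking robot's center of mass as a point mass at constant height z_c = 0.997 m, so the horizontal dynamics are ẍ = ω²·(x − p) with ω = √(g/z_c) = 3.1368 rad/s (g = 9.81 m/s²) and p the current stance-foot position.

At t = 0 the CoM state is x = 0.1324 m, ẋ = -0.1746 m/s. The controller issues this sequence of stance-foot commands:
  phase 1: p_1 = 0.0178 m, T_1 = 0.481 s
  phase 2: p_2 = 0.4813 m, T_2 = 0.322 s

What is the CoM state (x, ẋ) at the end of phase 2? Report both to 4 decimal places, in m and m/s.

phase 1: p=0.0178, T=0.481, ωT=1.508801, cosh=2.371240, sinh=2.150065; start (x,ẋ)=(0.132400, -0.174600) → end (x,ẋ)=(0.169868, 0.358881)
phase 2: p=0.4813, T=0.322, ωT=1.010050, cosh=1.554969, sinh=1.190768; start (x,ẋ)=(0.169868, 0.358881) → end (x,ẋ)=(0.133268, -0.605214)

x = 0.1333, ẋ = -0.6052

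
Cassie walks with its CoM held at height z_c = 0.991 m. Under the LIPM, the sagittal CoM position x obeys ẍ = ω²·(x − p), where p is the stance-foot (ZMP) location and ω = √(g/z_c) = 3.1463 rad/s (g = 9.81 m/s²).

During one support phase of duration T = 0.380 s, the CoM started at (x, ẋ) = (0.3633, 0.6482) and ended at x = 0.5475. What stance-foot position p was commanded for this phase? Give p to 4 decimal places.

ωT = 3.1463·0.380 = 1.195594; cosh(ωT) = 1.804022, sinh(ωT) = 1.501498
x(T) = p + (x₀−p)·cosh(ωT) + (ẋ₀/ω)·sinh(ωT) ⇒ p·(1 − cosh) = x(T) − x₀·cosh − (ẋ₀/ω)·sinh
numerator   = 0.5475 − (0.3633)·1.804022 − (0.6482/3.1463)·1.501498 = -0.417240
denominator = 1 − 1.804022 = -0.804022
p = -0.417240 / -0.804022 = 0.5189

p = 0.5189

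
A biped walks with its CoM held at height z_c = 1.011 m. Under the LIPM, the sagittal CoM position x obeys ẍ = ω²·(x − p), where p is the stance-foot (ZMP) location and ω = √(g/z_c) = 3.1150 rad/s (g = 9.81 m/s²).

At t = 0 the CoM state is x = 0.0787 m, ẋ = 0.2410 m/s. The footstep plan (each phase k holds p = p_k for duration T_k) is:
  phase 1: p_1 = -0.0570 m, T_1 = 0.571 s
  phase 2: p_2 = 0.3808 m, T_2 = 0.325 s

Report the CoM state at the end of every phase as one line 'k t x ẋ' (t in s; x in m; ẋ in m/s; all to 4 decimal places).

1 0.5710 0.5788 1.9499
2 0.8960 1.4369 3.7741

phase 1: p=-0.0570, T=0.571, ωT=1.778665, cosh=3.045404, sinh=2.876541; start (x,ẋ)=(0.078700, 0.241000) → end (x,ẋ)=(0.578812, 1.949872)
phase 2: p=0.3808, T=0.325, ωT=1.012375, cosh=1.557742, sinh=1.194387; start (x,ẋ)=(0.578812, 1.949872) → end (x,ẋ)=(1.436894, 3.774107)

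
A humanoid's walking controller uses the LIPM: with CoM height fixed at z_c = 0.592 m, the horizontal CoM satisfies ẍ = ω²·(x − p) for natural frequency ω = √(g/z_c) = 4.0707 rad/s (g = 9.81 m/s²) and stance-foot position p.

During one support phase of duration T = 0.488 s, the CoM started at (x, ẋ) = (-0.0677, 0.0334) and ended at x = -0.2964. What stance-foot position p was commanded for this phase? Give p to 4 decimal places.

p = 0.0274

ωT = 4.0707·0.488 = 1.986502; cosh(ωT) = 3.713580, sinh(ωT) = 3.576406
x(T) = p + (x₀−p)·cosh(ωT) + (ẋ₀/ω)·sinh(ωT) ⇒ p·(1 − cosh) = x(T) − x₀·cosh − (ẋ₀/ω)·sinh
numerator   = -0.2964 − (-0.0677)·3.713580 − (0.0334/4.0707)·3.576406 = -0.074335
denominator = 1 − 3.713580 = -2.713580
p = -0.074335 / -2.713580 = 0.0274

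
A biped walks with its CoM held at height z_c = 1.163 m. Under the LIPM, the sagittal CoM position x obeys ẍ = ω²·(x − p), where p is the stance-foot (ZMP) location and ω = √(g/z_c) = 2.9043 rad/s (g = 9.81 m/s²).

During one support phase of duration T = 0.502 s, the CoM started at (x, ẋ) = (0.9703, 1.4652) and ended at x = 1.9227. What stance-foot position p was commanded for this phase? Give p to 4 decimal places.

p = 1.0279

ωT = 2.9043·0.502 = 1.457959; cosh(ωT) = 2.264945, sinh(ωT) = 2.032234
x(T) = p + (x₀−p)·cosh(ωT) + (ẋ₀/ω)·sinh(ωT) ⇒ p·(1 − cosh) = x(T) − x₀·cosh − (ẋ₀/ω)·sinh
numerator   = 1.9227 − (0.9703)·2.264945 − (1.4652/2.9043)·2.032234 = -1.300224
denominator = 1 − 2.264945 = -1.264945
p = -1.300224 / -1.264945 = 1.0279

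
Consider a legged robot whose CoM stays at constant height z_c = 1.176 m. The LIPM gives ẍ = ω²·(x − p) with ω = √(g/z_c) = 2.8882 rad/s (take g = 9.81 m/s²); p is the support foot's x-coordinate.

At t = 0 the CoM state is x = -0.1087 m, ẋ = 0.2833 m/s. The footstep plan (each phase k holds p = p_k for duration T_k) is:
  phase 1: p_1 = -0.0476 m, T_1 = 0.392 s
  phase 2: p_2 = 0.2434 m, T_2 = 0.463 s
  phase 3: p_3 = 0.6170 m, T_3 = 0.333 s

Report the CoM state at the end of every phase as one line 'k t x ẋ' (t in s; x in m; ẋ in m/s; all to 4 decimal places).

phase 1: p=-0.0476, T=0.392, ωT=1.132174, cosh=1.712363, sinh=1.390032; start (x,ẋ)=(-0.108700, 0.283300) → end (x,ẋ)=(-0.015879, 0.239815)
phase 2: p=0.2434, T=0.463, ωT=1.337237, cosh=2.035537, sinh=1.772967; start (x,ẋ)=(-0.015879, 0.239815) → end (x,ẋ)=(-0.137158, -0.839533)
phase 3: p=0.6170, T=0.333, ωT=0.961771, cosh=1.499270, sinh=1.117055; start (x,ẋ)=(-0.137158, -0.839533) → end (x,ẋ)=(-0.838388, -3.691808)

1 0.3920 -0.0159 0.2398
2 0.8550 -0.1372 -0.8395
3 1.1880 -0.8384 -3.6918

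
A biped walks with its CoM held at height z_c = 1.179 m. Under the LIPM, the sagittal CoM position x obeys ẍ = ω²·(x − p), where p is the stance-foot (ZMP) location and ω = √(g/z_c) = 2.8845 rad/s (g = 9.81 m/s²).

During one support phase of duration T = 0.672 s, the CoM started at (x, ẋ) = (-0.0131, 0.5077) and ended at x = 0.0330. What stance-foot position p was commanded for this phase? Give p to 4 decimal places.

ωT = 2.8845·0.672 = 1.938384; cosh(ωT) = 3.545726, sinh(ωT) = 3.401789
x(T) = p + (x₀−p)·cosh(ωT) + (ẋ₀/ω)·sinh(ωT) ⇒ p·(1 − cosh) = x(T) − x₀·cosh − (ẋ₀/ω)·sinh
numerator   = 0.0330 − (-0.0131)·3.545726 − (0.5077/2.8845)·3.401789 = -0.519299
denominator = 1 − 3.545726 = -2.545726
p = -0.519299 / -2.545726 = 0.2040

p = 0.2040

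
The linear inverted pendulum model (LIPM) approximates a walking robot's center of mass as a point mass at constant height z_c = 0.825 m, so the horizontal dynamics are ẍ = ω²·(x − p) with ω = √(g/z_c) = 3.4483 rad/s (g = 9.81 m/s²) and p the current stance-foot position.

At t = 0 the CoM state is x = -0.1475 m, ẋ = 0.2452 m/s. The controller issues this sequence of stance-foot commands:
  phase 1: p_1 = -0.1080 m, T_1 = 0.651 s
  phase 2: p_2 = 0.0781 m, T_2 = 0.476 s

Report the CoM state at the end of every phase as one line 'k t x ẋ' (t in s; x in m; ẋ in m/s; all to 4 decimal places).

phase 1: p=-0.1080, T=0.651, ωT=2.244843, cosh=4.772440, sinh=4.666496; start (x,ẋ)=(-0.147500, 0.245200) → end (x,ẋ)=(0.035311, 0.534589)
phase 2: p=0.0781, T=0.476, ωT=1.641391, cosh=2.678027, sinh=2.484317; start (x,ẋ)=(0.035311, 0.534589) → end (x,ẋ)=(0.348654, 1.065089)

1 0.6510 0.0353 0.5346
2 1.1270 0.3487 1.0651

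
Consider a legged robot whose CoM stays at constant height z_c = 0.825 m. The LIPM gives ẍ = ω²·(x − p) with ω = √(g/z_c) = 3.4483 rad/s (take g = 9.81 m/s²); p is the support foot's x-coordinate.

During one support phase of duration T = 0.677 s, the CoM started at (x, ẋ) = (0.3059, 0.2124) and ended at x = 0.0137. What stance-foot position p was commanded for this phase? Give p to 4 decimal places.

ωT = 3.4483·0.677 = 2.334499; cosh(ωT) = 5.210573, sinh(ωT) = 5.113714
x(T) = p + (x₀−p)·cosh(ωT) + (ẋ₀/ω)·sinh(ωT) ⇒ p·(1 − cosh) = x(T) − x₀·cosh − (ẋ₀/ω)·sinh
numerator   = 0.0137 − (0.3059)·5.210573 − (0.2124/3.4483)·5.113714 = -1.895196
denominator = 1 − 5.210573 = -4.210573
p = -1.895196 / -4.210573 = 0.4501

p = 0.4501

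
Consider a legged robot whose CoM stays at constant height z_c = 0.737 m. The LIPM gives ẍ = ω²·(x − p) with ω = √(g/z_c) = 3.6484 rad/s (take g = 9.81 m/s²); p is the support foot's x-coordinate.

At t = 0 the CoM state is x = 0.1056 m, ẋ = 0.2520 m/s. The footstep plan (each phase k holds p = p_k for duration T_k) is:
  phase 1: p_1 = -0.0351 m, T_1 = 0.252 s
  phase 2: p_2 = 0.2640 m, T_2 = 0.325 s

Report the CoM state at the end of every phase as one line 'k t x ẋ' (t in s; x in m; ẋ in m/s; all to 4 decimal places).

phase 1: p=-0.0351, T=0.252, ωT=0.919397, cosh=1.453268, sinh=1.054509; start (x,ẋ)=(0.105600, 0.252000) → end (x,ẋ)=(0.242211, 0.907535)
phase 2: p=0.2640, T=0.325, ωT=1.185730, cosh=1.789299, sinh=1.483776; start (x,ẋ)=(0.242211, 0.907535) → end (x,ẋ)=(0.594101, 1.505899)

1 0.2520 0.2422 0.9075
2 0.5770 0.5941 1.5059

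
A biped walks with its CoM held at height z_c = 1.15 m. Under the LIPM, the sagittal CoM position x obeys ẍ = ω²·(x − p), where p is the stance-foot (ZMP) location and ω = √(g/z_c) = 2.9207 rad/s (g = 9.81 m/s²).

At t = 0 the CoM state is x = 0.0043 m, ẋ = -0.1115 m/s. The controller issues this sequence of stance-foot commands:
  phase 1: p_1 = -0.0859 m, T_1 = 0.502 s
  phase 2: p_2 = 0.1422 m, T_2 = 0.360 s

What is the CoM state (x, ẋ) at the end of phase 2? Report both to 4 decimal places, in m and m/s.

x = 0.1037, ẋ = 0.0900

phase 1: p=-0.0859, T=0.502, ωT=1.466191, cosh=2.281752, sinh=2.050950; start (x,ẋ)=(0.004300, -0.111500) → end (x,ẋ)=(0.041617, 0.285901)
phase 2: p=0.1422, T=0.360, ωT=1.051452, cosh=1.605617, sinh=1.256187; start (x,ẋ)=(0.041617, 0.285901) → end (x,ẋ)=(0.103669, 0.090016)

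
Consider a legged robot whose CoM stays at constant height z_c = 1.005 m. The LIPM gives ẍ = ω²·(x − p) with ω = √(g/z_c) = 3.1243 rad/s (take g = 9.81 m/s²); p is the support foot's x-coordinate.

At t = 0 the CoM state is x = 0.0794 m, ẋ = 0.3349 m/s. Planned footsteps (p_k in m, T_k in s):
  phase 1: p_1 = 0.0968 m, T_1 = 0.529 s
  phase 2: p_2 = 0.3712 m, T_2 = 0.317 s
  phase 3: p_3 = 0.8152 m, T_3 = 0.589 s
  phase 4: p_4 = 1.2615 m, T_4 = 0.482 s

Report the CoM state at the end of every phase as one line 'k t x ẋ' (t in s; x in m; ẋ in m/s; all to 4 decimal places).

1 0.5290 0.3193 0.7697
2 0.8460 0.5775 0.9908
3 1.4350 1.0214 0.9196
4 1.9170 1.3245 0.5673

phase 1: p=0.0968, T=0.529, ωT=1.652755, cosh=2.706432, sinh=2.514911; start (x,ẋ)=(0.079400, 0.334900) → end (x,ẋ)=(0.319286, 0.769667)
phase 2: p=0.3712, T=0.317, ωT=0.990403, cosh=1.531873, sinh=1.160446; start (x,ẋ)=(0.319286, 0.769667) → end (x,ẋ)=(0.577549, 0.990815)
phase 3: p=0.8152, T=0.589, ωT=1.840213, cosh=3.228331, sinh=3.069547; start (x,ẋ)=(0.577549, 0.990815) → end (x,ẋ)=(1.021435, 0.919562)
phase 4: p=1.2615, T=0.482, ωT=1.505913, cosh=2.365040, sinh=2.143226; start (x,ẋ)=(1.021435, 0.919562) → end (x,ẋ)=(1.324544, 0.567309)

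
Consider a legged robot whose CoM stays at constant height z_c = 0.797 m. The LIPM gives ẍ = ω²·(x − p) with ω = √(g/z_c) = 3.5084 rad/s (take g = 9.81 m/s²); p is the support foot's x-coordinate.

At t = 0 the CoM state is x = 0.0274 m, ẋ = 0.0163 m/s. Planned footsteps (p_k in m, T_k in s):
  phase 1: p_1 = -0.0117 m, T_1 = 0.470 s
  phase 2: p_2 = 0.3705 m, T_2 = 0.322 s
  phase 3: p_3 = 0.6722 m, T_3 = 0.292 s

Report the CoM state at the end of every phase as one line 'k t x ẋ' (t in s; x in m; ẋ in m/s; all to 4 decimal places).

phase 1: p=-0.0117, T=0.470, ωT=1.648948, cosh=2.696879, sinh=2.504626; start (x,ẋ)=(0.027400, 0.016300) → end (x,ẋ)=(0.105384, 0.387540)
phase 2: p=0.3705, T=0.322, ωT=1.129705, cosh=1.708936, sinh=1.385807; start (x,ẋ)=(0.105384, 0.387540) → end (x,ẋ)=(0.070512, -0.626702)
phase 3: p=0.6722, T=0.292, ωT=1.024453, cosh=1.572282, sinh=1.213289; start (x,ẋ)=(0.070512, -0.626702) → end (x,ẋ)=(-0.490552, -3.546561)

1 0.4700 0.1054 0.3875
2 0.7920 0.0705 -0.6267
3 1.0840 -0.4906 -3.5466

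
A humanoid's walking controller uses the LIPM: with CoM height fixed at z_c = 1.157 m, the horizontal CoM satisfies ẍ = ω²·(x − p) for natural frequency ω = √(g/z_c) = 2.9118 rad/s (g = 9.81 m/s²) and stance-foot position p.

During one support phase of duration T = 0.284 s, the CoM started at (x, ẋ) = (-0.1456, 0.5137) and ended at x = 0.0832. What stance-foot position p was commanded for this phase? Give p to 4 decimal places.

p = -0.3272

ωT = 2.9118·0.284 = 0.826951; cosh(ωT) = 1.361859, sinh(ωT) = 0.924478
x(T) = p + (x₀−p)·cosh(ωT) + (ẋ₀/ω)·sinh(ωT) ⇒ p·(1 − cosh) = x(T) − x₀·cosh − (ẋ₀/ω)·sinh
numerator   = 0.0832 − (-0.1456)·1.361859 − (0.5137/2.9118)·0.924478 = 0.118390
denominator = 1 − 1.361859 = -0.361859
p = 0.118390 / -0.361859 = -0.3272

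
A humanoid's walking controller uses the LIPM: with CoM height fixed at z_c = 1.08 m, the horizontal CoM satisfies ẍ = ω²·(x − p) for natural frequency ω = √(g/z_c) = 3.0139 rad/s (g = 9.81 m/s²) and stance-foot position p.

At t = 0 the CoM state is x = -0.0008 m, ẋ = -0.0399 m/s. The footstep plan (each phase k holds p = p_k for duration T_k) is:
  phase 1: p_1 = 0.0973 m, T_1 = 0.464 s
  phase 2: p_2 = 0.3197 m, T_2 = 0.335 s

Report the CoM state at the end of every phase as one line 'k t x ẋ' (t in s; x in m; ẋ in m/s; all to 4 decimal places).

1 0.4640 -0.1386 -0.6478
2 0.7990 -0.6485 -2.6508

phase 1: p=0.0973, T=0.464, ωT=1.398450, cosh=2.147949, sinh=1.900969; start (x,ẋ)=(-0.000800, -0.039900) → end (x,ẋ)=(-0.138580, -0.647750)
phase 2: p=0.3197, T=0.335, ωT=1.009657, cosh=1.554501, sinh=1.190157; start (x,ẋ)=(-0.138580, -0.647750) → end (x,ẋ)=(-0.648487, -2.650786)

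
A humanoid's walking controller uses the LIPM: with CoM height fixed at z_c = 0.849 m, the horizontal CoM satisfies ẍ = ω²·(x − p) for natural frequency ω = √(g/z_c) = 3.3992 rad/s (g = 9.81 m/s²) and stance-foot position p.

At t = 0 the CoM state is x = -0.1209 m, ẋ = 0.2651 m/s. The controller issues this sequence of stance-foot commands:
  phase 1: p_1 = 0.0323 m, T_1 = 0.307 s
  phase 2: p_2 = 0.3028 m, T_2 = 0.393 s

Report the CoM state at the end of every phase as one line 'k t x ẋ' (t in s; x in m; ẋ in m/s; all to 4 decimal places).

phase 1: p=0.0323, T=0.307, ωT=1.043554, cosh=1.595746, sinh=1.243545; start (x,ẋ)=(-0.120900, 0.265100) → end (x,ẋ)=(-0.115185, -0.224553)
phase 2: p=0.3028, T=0.393, ωT=1.335886, cosh=2.033144, sinh=1.770219; start (x,ẋ)=(-0.115185, -0.224553) → end (x,ẋ)=(-0.663966, -2.971705)

1 0.3070 -0.1152 -0.2246
2 0.7000 -0.6640 -2.9717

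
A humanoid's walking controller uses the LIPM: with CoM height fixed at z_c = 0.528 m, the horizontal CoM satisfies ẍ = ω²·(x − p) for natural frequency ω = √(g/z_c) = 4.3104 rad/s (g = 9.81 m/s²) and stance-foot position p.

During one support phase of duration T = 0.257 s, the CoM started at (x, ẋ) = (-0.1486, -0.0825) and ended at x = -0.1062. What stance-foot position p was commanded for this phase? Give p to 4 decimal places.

p = -0.2491

ωT = 4.3104·0.257 = 1.107773; cosh(ωT) = 1.678951, sinh(ωT) = 1.348657
x(T) = p + (x₀−p)·cosh(ωT) + (ẋ₀/ω)·sinh(ωT) ⇒ p·(1 − cosh) = x(T) − x₀·cosh − (ẋ₀/ω)·sinh
numerator   = -0.1062 − (-0.1486)·1.678951 − (-0.0825/4.3104)·1.348657 = 0.169105
denominator = 1 − 1.678951 = -0.678951
p = 0.169105 / -0.678951 = -0.2491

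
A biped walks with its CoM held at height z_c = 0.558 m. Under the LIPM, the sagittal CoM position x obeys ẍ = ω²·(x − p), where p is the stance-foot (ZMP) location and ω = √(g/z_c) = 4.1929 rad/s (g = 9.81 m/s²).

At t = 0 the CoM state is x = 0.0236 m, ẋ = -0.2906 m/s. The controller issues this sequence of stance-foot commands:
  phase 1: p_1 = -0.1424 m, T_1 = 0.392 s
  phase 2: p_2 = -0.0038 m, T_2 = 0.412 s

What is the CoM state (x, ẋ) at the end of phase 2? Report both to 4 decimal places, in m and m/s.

phase 1: p=-0.1424, T=0.392, ωT=1.643617, cosh=2.683564, sinh=2.490284; start (x,ẋ)=(0.023600, -0.290600) → end (x,ẋ)=(0.130476, 0.953447)
phase 2: p=-0.0038, T=0.412, ωT=1.727475, cosh=2.902080, sinh=2.724348; start (x,ẋ)=(0.130476, 0.953447) → end (x,ẋ)=(1.005384, 4.300804)

x = 1.0054, ẋ = 4.3008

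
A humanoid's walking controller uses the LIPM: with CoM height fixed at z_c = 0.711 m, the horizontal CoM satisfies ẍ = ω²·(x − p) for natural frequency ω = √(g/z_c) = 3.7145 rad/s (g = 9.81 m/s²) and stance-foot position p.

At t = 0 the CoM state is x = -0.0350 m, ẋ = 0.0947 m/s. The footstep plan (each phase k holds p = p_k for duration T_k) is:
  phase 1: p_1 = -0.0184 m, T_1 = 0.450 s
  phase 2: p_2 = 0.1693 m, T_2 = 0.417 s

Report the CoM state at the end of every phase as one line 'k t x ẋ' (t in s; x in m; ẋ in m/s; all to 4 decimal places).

phase 1: p=-0.0184, T=0.450, ωT=1.671525, cosh=2.754118, sinh=2.566157; start (x,ẋ)=(-0.035000, 0.094700) → end (x,ẋ)=(0.001305, 0.102584)
phase 2: p=0.1693, T=0.417, ωT=1.548947, cosh=2.459490, sinh=2.247019; start (x,ẋ)=(0.001305, 0.102584) → end (x,ẋ)=(-0.181826, -1.149875)

1 0.4500 0.0013 0.1026
2 0.8670 -0.1818 -1.1499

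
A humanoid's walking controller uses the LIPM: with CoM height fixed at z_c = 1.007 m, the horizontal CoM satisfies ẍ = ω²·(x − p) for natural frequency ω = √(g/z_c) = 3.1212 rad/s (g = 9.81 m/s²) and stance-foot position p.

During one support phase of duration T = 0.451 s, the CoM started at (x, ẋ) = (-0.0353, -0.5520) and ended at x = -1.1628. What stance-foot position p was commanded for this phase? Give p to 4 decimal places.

p = 0.6406

ωT = 3.1212·0.451 = 1.407661; cosh(ωT) = 2.165551, sinh(ωT) = 1.920836
x(T) = p + (x₀−p)·cosh(ωT) + (ẋ₀/ω)·sinh(ωT) ⇒ p·(1 − cosh) = x(T) − x₀·cosh − (ẋ₀/ω)·sinh
numerator   = -1.1628 − (-0.0353)·2.165551 − (-0.5520/3.1212)·1.920836 = -0.746646
denominator = 1 − 2.165551 = -1.165551
p = -0.746646 / -1.165551 = 0.6406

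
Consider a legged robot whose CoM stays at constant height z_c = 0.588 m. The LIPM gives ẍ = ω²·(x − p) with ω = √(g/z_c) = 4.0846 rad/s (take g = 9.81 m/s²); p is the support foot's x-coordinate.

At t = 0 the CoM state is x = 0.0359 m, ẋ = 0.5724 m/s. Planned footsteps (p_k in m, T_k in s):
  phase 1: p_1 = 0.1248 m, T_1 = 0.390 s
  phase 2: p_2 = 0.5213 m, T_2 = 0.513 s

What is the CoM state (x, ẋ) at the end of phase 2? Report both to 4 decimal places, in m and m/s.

phase 1: p=0.1248, T=0.390, ωT=1.592994, cosh=2.560884, sinh=2.357568; start (x,ẋ)=(0.035900, 0.572400) → end (x,ẋ)=(0.227518, 0.609768)
phase 2: p=0.5213, T=0.513, ωT=2.095400, cosh=4.125856, sinh=4.002835; start (x,ẋ)=(0.227518, 0.609768) → end (x,ẋ)=(-0.093241, -2.287518)

x = -0.0932, ẋ = -2.2875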